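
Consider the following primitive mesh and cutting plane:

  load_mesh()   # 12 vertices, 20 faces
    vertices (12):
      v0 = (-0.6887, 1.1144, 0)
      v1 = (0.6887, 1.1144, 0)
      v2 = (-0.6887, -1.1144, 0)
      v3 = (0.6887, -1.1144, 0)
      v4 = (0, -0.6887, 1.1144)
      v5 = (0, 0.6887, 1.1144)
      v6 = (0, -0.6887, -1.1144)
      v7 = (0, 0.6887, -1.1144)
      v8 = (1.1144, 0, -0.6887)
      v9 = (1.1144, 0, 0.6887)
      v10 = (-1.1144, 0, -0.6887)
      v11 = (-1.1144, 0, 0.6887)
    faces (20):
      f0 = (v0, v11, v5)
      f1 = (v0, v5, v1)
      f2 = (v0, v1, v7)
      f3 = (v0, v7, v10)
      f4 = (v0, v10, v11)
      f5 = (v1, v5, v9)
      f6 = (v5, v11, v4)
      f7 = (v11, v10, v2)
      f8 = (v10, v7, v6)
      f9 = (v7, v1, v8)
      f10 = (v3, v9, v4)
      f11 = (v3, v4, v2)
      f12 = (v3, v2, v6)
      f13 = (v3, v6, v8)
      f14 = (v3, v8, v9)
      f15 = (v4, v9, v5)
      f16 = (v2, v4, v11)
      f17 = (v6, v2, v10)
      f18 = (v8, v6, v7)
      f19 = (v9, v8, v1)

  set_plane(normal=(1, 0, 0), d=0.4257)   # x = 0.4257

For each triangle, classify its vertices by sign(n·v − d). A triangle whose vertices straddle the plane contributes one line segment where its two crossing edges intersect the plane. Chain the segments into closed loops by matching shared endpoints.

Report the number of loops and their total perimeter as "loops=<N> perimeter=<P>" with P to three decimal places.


loops=1 perimeter=6.501

Straddling triangles (10 of 20):
  (v0,v5,v1) [--+] → (0.4257, 0.951834, 0.425566)–(0.4257, 1.1144, 0)  len=0.4556
  (v0,v1,v7) [-+-] → (0.4257, 1.1144, 0)–(0.4257, 0.951834, -0.425566)  len=0.4556
  (v1,v5,v9) [+-+] → (0.4257, 0.951834, 0.425566)–(0.4257, 0.425617, 0.951783)  len=0.7442
  (v7,v1,v8) [-++] → (0.4257, 0.951834, -0.425566)–(0.4257, 0.425617, -0.951783)  len=0.7442
  (v3,v9,v4) [++-] → (0.4257, -0.425617, 0.951783)–(0.4257, -0.951834, 0.425566)  len=0.7442
  (v3,v4,v2) [+--] → (0.4257, -0.951834, 0.425566)–(0.4257, -1.1144, 0)  len=0.4556
  (v3,v2,v6) [+--] → (0.4257, -1.1144, 0)–(0.4257, -0.951834, -0.425566)  len=0.4556
  (v3,v6,v8) [+-+] → (0.4257, -0.951834, -0.425566)–(0.4257, -0.425617, -0.951783)  len=0.7442
  (v4,v9,v5) [-+-] → (0.4257, -0.425617, 0.951783)–(0.4257, 0.425617, 0.951783)  len=0.8512
  (v8,v6,v7) [+--] → (0.4257, -0.425617, -0.951783)–(0.4257, 0.425617, -0.951783)  len=0.8512

Chained into 1 loop(s):
  loop 1: 10 segments, perimeter = 6.5014
Total perimeter = 6.501


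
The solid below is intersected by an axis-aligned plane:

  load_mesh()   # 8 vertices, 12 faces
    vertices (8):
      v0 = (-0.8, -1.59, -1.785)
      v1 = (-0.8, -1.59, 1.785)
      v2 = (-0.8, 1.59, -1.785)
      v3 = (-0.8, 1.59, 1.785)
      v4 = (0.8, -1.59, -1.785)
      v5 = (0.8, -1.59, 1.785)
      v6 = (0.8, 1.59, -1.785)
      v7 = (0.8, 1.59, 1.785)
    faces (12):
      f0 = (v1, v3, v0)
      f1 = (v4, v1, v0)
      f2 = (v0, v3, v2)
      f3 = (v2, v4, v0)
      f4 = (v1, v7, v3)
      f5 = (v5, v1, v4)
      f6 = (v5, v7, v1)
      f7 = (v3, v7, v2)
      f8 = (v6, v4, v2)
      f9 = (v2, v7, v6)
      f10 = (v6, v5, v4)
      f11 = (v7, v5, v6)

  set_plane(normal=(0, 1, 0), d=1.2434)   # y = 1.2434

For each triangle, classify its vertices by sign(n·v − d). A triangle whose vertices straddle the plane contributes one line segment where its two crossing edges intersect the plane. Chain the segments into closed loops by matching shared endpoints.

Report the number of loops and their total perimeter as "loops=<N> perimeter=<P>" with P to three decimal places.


loops=1 perimeter=10.340

Straddling triangles (8 of 12):
  (v1,v3,v0) [-+-] → (-0.8, 1.2434, 1.785)–(-0.8, 1.2434, 1.39589)  len=0.3891
  (v0,v3,v2) [-++] → (-0.8, 1.2434, 1.39589)–(-0.8, 1.2434, -1.785)  len=3.1809
  (v2,v4,v0) [+--] → (-0.62561, 1.2434, -1.785)–(-0.8, 1.2434, -1.785)  len=0.1744
  (v1,v7,v3) [-++] → (0.62561, 1.2434, 1.785)–(-0.8, 1.2434, 1.785)  len=1.4256
  (v5,v7,v1) [-+-] → (0.8, 1.2434, 1.785)–(0.62561, 1.2434, 1.785)  len=0.1744
  (v6,v4,v2) [+-+] → (0.8, 1.2434, -1.785)–(-0.62561, 1.2434, -1.785)  len=1.4256
  (v6,v5,v4) [+--] → (0.8, 1.2434, -1.39589)–(0.8, 1.2434, -1.785)  len=0.3891
  (v7,v5,v6) [+-+] → (0.8, 1.2434, 1.785)–(0.8, 1.2434, -1.39589)  len=3.1809

Chained into 1 loop(s):
  loop 1: 8 segments, perimeter = 10.3400
Total perimeter = 10.340


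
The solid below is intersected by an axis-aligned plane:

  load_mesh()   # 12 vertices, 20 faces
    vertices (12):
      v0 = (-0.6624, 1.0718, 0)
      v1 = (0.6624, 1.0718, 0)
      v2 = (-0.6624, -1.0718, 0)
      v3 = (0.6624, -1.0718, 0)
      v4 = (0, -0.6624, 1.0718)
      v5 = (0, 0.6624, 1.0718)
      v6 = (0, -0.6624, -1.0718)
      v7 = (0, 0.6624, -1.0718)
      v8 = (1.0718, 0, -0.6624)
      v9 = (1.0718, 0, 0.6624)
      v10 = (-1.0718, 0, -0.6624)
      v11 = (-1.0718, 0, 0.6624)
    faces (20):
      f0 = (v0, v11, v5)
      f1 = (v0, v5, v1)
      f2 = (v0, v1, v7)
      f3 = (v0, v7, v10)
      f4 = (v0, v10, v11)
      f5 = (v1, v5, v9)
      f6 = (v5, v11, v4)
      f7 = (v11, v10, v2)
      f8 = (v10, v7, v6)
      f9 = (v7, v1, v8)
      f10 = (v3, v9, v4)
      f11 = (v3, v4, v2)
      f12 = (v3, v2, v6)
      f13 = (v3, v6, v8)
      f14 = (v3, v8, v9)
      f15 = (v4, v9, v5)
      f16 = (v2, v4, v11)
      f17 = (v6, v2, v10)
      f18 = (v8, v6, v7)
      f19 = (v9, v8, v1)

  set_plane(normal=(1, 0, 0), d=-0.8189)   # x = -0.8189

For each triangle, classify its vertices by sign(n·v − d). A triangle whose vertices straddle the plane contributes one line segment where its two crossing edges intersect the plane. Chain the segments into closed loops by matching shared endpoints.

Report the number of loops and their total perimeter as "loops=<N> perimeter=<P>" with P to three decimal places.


Straddling triangles (8 of 20):
  (v0,v11,v5) [+-+] → (-0.8189, 0.662087, 0.253213)–(-0.8189, 0.156299, 0.759001)  len=0.7153
  (v0,v7,v10) [++-] → (-0.8189, 0.156299, -0.759001)–(-0.8189, 0.662087, -0.253213)  len=0.7153
  (v0,v10,v11) [+--] → (-0.8189, 0.662087, -0.253213)–(-0.8189, 0.662087, 0.253213)  len=0.5064
  (v5,v11,v4) [+-+] → (-0.8189, 0.156299, 0.759001)–(-0.8189, -0.156299, 0.759001)  len=0.3126
  (v11,v10,v2) [--+] → (-0.8189, -0.662087, -0.253213)–(-0.8189, -0.662087, 0.253213)  len=0.5064
  (v10,v7,v6) [-++] → (-0.8189, 0.156299, -0.759001)–(-0.8189, -0.156299, -0.759001)  len=0.3126
  (v2,v4,v11) [++-] → (-0.8189, -0.156299, 0.759001)–(-0.8189, -0.662087, 0.253213)  len=0.7153
  (v6,v2,v10) [++-] → (-0.8189, -0.662087, -0.253213)–(-0.8189, -0.156299, -0.759001)  len=0.7153

Chained into 1 loop(s):
  loop 1: 8 segments, perimeter = 4.4992
Total perimeter = 4.499

loops=1 perimeter=4.499


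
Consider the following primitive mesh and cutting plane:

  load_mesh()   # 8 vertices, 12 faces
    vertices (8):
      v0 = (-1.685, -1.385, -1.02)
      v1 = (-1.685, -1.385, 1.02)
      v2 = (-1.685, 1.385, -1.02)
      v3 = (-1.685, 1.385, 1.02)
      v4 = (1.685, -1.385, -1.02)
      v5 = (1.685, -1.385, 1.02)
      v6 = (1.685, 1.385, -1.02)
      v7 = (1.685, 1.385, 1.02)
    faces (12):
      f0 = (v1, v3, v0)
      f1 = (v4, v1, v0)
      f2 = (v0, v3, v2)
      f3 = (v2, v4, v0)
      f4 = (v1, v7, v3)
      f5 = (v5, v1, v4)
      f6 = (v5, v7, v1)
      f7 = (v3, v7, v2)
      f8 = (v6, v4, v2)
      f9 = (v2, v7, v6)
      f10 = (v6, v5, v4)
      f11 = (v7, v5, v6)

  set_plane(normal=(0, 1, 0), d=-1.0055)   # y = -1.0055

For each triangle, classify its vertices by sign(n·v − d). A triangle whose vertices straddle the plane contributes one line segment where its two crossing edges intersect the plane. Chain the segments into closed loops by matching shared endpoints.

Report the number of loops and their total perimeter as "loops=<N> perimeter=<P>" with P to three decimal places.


loops=1 perimeter=10.820

Straddling triangles (8 of 12):
  (v1,v3,v0) [-+-] → (-1.685, -1.0055, 1.02)–(-1.685, -1.0055, -0.740513)  len=1.7605
  (v0,v3,v2) [-++] → (-1.685, -1.0055, -0.740513)–(-1.685, -1.0055, -1.02)  len=0.2795
  (v2,v4,v0) [+--] → (1.2233, -1.0055, -1.02)–(-1.685, -1.0055, -1.02)  len=2.9083
  (v1,v7,v3) [-++] → (-1.2233, -1.0055, 1.02)–(-1.685, -1.0055, 1.02)  len=0.4617
  (v5,v7,v1) [-+-] → (1.685, -1.0055, 1.02)–(-1.2233, -1.0055, 1.02)  len=2.9083
  (v6,v4,v2) [+-+] → (1.685, -1.0055, -1.02)–(1.2233, -1.0055, -1.02)  len=0.4617
  (v6,v5,v4) [+--] → (1.685, -1.0055, 0.740513)–(1.685, -1.0055, -1.02)  len=1.7605
  (v7,v5,v6) [+-+] → (1.685, -1.0055, 1.02)–(1.685, -1.0055, 0.740513)  len=0.2795

Chained into 1 loop(s):
  loop 1: 8 segments, perimeter = 10.8200
Total perimeter = 10.820


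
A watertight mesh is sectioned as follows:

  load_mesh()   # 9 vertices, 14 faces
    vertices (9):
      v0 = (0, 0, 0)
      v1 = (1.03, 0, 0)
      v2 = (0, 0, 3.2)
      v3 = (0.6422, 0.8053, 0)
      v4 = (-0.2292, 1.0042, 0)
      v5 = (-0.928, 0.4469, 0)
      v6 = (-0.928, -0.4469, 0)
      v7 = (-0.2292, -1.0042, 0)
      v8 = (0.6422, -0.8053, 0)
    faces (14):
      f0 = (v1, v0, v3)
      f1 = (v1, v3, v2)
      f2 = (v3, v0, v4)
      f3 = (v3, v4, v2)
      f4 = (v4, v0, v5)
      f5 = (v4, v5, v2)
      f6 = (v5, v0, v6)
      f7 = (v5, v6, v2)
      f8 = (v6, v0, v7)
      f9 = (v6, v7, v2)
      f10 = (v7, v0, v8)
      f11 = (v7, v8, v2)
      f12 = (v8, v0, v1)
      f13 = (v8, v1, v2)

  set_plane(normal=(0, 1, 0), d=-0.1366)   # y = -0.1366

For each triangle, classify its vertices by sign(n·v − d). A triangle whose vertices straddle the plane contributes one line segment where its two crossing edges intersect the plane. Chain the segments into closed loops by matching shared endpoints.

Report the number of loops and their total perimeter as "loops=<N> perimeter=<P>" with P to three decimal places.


loops=1 perimeter=7.772

Straddling triangles (8 of 14):
  (v5,v0,v6) [++-] → (-0.283654, -0.1366, 0)–(-0.928, -0.1366, 0)  len=0.6443
  (v5,v6,v2) [+-+] → (-0.928, -0.1366, 0)–(-0.283654, -0.1366, 2.22188)  len=2.3134
  (v6,v0,v7) [-+-] → (-0.283654, -0.1366, 0)–(-0.0311778, -0.1366, 0)  len=0.2525
  (v6,v7,v2) [--+] → (-0.0311778, -0.1366, 2.76471)–(-0.283654, -0.1366, 2.22188)  len=0.5987
  (v7,v0,v8) [-+-] → (-0.0311778, -0.1366, 0)–(0.108934, -0.1366, 0)  len=0.1401
  (v7,v8,v2) [--+] → (0.108934, -0.1366, 2.6572)–(-0.0311778, -0.1366, 2.76471)  len=0.1766
  (v8,v0,v1) [-++] → (0.108934, -0.1366, 0)–(0.964219, -0.1366, 0)  len=0.8553
  (v8,v1,v2) [-++] → (0.964219, -0.1366, 0)–(0.108934, -0.1366, 2.6572)  len=2.7915

Chained into 1 loop(s):
  loop 1: 8 segments, perimeter = 7.7724
Total perimeter = 7.772


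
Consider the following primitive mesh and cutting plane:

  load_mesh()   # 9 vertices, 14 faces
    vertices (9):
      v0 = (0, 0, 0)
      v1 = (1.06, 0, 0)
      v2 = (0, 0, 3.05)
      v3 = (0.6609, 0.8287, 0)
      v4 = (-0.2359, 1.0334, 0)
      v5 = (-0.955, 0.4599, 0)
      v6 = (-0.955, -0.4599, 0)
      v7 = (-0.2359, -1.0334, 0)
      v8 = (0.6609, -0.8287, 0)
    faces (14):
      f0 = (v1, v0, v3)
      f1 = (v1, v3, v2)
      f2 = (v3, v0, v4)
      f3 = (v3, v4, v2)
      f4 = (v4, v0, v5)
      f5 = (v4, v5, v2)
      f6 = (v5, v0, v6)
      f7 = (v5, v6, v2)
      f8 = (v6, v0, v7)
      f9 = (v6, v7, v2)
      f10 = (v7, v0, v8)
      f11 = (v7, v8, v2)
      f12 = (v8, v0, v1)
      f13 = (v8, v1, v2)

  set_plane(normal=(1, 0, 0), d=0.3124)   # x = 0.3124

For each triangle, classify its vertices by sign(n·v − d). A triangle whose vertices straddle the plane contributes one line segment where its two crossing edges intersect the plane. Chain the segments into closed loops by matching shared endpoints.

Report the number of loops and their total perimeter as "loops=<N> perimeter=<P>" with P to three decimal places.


loops=1 perimeter=6.534

Straddling triangles (8 of 14):
  (v1,v0,v3) [+-+] → (0.3124, 0, 0)–(0.3124, 0.391717, 0)  len=0.3917
  (v1,v3,v2) [++-] → (0.3124, 0.391717, 1.6083)–(0.3124, 0, 2.15111)  len=0.6694
  (v3,v0,v4) [+--] → (0.3124, 0.391717, 0)–(0.3124, 0.908247, 0)  len=0.5165
  (v3,v4,v2) [+--] → (0.3124, 0.908247, 0)–(0.3124, 0.391717, 1.6083)  len=1.6892
  (v7,v0,v8) [--+] → (0.3124, -0.391717, 0)–(0.3124, -0.908247, 0)  len=0.5165
  (v7,v8,v2) [-+-] → (0.3124, -0.908247, 0)–(0.3124, -0.391717, 1.6083)  len=1.6892
  (v8,v0,v1) [+-+] → (0.3124, -0.391717, 0)–(0.3124, 0, 0)  len=0.3917
  (v8,v1,v2) [++-] → (0.3124, 0, 2.15111)–(0.3124, -0.391717, 1.6083)  len=0.6694

Chained into 1 loop(s):
  loop 1: 8 segments, perimeter = 6.5337
Total perimeter = 6.534


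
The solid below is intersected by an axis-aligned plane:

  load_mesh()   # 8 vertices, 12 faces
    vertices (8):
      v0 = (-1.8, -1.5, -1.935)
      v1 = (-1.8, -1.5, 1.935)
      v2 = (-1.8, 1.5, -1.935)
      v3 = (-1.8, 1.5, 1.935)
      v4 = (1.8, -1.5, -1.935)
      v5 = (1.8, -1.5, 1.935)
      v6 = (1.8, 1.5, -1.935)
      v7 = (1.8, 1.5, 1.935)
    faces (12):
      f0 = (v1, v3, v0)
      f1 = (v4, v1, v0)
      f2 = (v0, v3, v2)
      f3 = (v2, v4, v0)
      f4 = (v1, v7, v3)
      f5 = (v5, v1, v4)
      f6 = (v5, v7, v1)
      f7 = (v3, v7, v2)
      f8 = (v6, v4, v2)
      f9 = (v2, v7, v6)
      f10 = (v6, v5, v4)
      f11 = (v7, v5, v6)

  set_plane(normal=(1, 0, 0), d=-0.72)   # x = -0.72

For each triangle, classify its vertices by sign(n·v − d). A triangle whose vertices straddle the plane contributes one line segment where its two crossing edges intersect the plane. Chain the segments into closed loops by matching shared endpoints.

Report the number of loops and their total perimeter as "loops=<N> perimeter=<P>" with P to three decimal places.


Straddling triangles (8 of 12):
  (v4,v1,v0) [+--] → (-0.72, -1.5, 0.774)–(-0.72, -1.5, -1.935)  len=2.7090
  (v2,v4,v0) [-+-] → (-0.72, 0.6, -1.935)–(-0.72, -1.5, -1.935)  len=2.1000
  (v1,v7,v3) [-+-] → (-0.72, -0.6, 1.935)–(-0.72, 1.5, 1.935)  len=2.1000
  (v5,v1,v4) [+-+] → (-0.72, -1.5, 1.935)–(-0.72, -1.5, 0.774)  len=1.1610
  (v5,v7,v1) [++-] → (-0.72, -0.6, 1.935)–(-0.72, -1.5, 1.935)  len=0.9000
  (v3,v7,v2) [-+-] → (-0.72, 1.5, 1.935)–(-0.72, 1.5, -0.774)  len=2.7090
  (v6,v4,v2) [++-] → (-0.72, 0.6, -1.935)–(-0.72, 1.5, -1.935)  len=0.9000
  (v2,v7,v6) [-++] → (-0.72, 1.5, -0.774)–(-0.72, 1.5, -1.935)  len=1.1610

Chained into 1 loop(s):
  loop 1: 8 segments, perimeter = 13.7400
Total perimeter = 13.740

loops=1 perimeter=13.740


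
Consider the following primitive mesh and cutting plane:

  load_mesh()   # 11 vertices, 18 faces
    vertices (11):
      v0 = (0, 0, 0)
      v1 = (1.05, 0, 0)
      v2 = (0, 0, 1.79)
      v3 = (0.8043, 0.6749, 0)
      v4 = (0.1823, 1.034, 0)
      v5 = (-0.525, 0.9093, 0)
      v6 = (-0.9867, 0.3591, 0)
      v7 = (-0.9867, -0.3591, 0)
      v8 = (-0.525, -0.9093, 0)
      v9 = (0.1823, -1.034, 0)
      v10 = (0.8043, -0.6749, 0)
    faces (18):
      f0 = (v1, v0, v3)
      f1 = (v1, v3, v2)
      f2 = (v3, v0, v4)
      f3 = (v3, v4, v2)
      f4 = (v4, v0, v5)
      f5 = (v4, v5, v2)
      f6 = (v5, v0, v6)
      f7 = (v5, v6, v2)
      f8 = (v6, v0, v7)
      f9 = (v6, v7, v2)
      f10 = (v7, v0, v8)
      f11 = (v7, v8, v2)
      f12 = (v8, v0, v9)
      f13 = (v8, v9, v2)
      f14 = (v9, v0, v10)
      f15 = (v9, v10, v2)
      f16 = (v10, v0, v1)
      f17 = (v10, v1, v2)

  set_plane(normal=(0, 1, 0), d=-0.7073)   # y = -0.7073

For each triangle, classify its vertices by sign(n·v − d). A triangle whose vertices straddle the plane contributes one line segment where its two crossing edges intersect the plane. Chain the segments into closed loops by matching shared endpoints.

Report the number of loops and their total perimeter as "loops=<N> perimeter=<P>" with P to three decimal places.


Straddling triangles (6 of 18):
  (v7,v0,v8) [++-] → (-0.408372, -0.7073, 0)–(-0.694508, -0.7073, 0)  len=0.2861
  (v7,v8,v2) [+-+] → (-0.694508, -0.7073, 0)–(-0.408372, -0.7073, 0.397647)  len=0.4899
  (v8,v0,v9) [-+-] → (-0.408372, -0.7073, 0)–(0.124701, -0.7073, 0)  len=0.5331
  (v8,v9,v2) [--+] → (0.124701, -0.7073, 0.565564)–(-0.408372, -0.7073, 0.397647)  len=0.5589
  (v9,v0,v10) [-++] → (0.124701, -0.7073, 0)–(0.74818, -0.7073, 0)  len=0.6235
  (v9,v10,v2) [-++] → (0.74818, -0.7073, 0)–(0.124701, -0.7073, 0.565564)  len=0.8418

Chained into 1 loop(s):
  loop 1: 6 segments, perimeter = 3.3333
Total perimeter = 3.333

loops=1 perimeter=3.333


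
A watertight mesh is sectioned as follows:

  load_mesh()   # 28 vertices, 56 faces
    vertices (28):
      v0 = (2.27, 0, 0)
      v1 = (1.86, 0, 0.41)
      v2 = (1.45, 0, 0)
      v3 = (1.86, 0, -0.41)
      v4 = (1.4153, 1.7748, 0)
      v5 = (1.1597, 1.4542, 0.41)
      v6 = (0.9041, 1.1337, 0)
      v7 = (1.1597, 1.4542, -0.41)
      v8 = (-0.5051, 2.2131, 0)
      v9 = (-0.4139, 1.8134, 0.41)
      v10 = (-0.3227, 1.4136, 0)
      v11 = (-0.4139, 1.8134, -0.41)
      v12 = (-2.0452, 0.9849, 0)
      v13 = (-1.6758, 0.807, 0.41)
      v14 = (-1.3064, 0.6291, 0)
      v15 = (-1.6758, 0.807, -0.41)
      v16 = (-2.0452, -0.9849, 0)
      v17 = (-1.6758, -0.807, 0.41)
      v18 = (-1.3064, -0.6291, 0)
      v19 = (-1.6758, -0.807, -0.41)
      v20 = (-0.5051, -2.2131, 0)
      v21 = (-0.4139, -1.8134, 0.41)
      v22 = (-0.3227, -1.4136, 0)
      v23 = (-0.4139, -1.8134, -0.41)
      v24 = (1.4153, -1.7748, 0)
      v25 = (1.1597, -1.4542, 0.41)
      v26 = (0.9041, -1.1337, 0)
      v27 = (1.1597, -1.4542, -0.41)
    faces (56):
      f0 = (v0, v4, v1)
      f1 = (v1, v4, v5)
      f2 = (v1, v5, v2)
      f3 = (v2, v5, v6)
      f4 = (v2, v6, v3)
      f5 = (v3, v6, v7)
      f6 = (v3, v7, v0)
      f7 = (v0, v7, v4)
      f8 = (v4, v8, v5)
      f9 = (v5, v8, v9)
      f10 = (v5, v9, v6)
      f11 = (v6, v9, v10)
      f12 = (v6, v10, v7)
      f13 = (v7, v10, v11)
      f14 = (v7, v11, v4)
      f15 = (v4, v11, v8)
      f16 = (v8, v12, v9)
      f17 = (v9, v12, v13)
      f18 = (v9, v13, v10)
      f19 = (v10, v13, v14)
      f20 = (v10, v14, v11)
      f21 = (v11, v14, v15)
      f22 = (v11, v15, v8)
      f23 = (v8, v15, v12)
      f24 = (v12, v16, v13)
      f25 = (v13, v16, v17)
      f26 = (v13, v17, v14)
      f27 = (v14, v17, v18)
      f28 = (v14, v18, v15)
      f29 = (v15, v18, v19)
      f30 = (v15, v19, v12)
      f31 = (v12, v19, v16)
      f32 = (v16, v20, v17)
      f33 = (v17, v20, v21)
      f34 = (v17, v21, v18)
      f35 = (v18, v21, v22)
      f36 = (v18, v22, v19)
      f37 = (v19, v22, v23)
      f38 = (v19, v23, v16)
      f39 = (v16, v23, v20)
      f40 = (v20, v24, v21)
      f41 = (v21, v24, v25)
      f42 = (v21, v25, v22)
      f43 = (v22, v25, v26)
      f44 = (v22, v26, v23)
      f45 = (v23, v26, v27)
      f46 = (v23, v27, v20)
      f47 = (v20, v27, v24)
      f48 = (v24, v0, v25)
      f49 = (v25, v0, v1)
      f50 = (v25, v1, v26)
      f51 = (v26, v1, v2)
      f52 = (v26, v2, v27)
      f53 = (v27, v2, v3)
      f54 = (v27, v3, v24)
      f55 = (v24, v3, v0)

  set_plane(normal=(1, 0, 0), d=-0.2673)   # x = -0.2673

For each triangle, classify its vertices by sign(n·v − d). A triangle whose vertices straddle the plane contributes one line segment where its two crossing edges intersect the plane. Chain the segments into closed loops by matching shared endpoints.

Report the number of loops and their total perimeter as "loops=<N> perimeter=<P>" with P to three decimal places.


loops=2 perimeter=4.466

Straddling triangles (16 of 56):
  (v4,v8,v5) [+-+] → (-0.2673, 2.15883, 0)–(-0.2673, 2.1047, 0.0585644)  len=0.0797
  (v5,v8,v9) [+--] → (-0.2673, 2.1047, 0.0585644)–(-0.2673, 1.77994, 0.41)  len=0.4785
  (v5,v9,v6) [+-+] → (-0.2673, 1.77994, 0.41)–(-0.2673, 1.7378, 0.364396)  len=0.0621
  (v6,v9,v10) [+--] → (-0.2673, 1.7378, 0.364396)–(-0.2673, 1.40096, 0)  len=0.4962
  (v6,v10,v7) [+-+] → (-0.2673, 1.40096, 0)–(-0.2673, 1.41512, -0.0153225)  len=0.0209
  (v7,v10,v11) [+--] → (-0.2673, 1.41512, -0.0153225)–(-0.2673, 1.77994, -0.41)  len=0.5375
  (v7,v11,v4) [+-+] → (-0.2673, 1.77994, -0.41)–(-0.2673, 1.81031, -0.377141)  len=0.0447
  (v4,v11,v8) [+--] → (-0.2673, 1.81031, -0.377141)–(-0.2673, 2.15883, 0)  len=0.5135
  (v20,v24,v21) [-+-] → (-0.2673, -2.15883, 0)–(-0.2673, -1.81031, 0.377141)  len=0.5135
  (v21,v24,v25) [-++] → (-0.2673, -1.81031, 0.377141)–(-0.2673, -1.77994, 0.41)  len=0.0447
  (v21,v25,v22) [-+-] → (-0.2673, -1.77994, 0.41)–(-0.2673, -1.41512, 0.0153225)  len=0.5375
  (v22,v25,v26) [-++] → (-0.2673, -1.41512, 0.0153225)–(-0.2673, -1.40096, 0)  len=0.0209
  (v22,v26,v23) [-+-] → (-0.2673, -1.40096, 0)–(-0.2673, -1.7378, -0.364396)  len=0.4962
  (v23,v26,v27) [-++] → (-0.2673, -1.7378, -0.364396)–(-0.2673, -1.77994, -0.41)  len=0.0621
  (v23,v27,v20) [-+-] → (-0.2673, -1.77994, -0.41)–(-0.2673, -2.1047, -0.0585644)  len=0.4785
  (v20,v27,v24) [-++] → (-0.2673, -2.1047, -0.0585644)–(-0.2673, -2.15883, 0)  len=0.0797

Chained into 2 loop(s):
  loop 1: 8 segments, perimeter = 2.2332
  loop 2: 8 segments, perimeter = 2.2332
Total perimeter = 4.466


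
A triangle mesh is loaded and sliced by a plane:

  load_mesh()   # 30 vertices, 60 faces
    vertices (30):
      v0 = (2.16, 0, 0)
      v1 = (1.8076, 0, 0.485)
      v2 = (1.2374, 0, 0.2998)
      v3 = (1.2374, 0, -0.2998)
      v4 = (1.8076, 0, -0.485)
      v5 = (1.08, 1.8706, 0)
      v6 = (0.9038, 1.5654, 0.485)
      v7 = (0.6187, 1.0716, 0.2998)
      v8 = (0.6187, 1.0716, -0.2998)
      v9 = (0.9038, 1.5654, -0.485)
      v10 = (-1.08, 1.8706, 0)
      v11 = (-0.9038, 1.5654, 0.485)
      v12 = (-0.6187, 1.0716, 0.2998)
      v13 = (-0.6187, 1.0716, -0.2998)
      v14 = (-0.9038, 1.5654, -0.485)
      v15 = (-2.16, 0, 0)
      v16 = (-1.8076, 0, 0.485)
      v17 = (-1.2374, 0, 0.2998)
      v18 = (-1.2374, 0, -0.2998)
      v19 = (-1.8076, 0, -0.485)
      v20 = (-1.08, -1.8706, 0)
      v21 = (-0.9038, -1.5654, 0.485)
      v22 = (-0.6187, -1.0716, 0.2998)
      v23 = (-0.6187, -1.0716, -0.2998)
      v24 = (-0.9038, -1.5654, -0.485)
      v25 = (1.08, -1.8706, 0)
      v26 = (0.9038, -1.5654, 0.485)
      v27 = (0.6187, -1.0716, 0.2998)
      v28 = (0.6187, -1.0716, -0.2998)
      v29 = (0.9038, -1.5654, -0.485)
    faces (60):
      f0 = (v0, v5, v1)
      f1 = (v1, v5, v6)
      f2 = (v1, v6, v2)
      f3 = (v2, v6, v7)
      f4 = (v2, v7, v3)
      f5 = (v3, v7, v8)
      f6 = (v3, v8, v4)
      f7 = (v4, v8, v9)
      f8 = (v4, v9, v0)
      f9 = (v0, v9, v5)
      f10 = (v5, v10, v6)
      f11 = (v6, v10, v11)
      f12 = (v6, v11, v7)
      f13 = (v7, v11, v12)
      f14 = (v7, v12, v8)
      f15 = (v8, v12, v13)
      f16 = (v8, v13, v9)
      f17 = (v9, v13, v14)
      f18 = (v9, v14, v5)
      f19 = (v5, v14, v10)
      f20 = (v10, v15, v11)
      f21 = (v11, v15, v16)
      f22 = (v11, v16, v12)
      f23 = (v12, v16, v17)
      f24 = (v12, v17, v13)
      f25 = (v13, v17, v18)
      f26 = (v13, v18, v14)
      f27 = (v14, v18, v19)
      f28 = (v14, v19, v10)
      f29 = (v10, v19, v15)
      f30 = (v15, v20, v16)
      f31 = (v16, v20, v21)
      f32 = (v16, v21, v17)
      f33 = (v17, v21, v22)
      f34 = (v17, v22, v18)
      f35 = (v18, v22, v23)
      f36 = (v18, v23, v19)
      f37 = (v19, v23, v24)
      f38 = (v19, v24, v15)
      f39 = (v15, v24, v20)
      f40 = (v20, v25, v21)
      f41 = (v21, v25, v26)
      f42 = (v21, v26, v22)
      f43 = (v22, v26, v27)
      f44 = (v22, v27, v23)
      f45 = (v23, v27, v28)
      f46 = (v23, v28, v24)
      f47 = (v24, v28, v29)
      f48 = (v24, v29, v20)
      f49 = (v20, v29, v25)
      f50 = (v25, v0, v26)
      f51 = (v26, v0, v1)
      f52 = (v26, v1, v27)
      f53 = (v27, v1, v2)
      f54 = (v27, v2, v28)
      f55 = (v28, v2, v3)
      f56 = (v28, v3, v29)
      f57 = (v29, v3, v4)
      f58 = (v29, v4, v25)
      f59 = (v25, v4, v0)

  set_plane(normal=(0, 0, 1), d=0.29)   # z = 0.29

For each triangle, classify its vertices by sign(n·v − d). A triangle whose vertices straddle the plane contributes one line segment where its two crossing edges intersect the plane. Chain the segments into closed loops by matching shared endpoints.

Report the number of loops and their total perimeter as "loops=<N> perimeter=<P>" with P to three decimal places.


loops=2 perimeter=19.120

Straddling triangles (24 of 60):
  (v0,v5,v1) [--+] → (1.51506, 0.752097, 0.29)–(1.94929, 0, 0.29)  len=0.8684
  (v1,v5,v6) [+-+] → (1.51506, 0.752097, 0.29)–(0.974643, 1.68811, 0.29)  len=1.0808
  (v2,v7,v3) [++-] → (0.628812, 1.05409, 0.29)–(1.2374, 0, 0.29)  len=1.2172
  (v3,v7,v8) [-+-] → (0.628812, 1.05409, 0.29)–(0.6187, 1.0716, 0.29)  len=0.0202
  (v5,v10,v6) [--+] → (0.10619, 1.68811, 0.29)–(0.974643, 1.68811, 0.29)  len=0.8685
  (v6,v10,v11) [+-+] → (0.10619, 1.68811, 0.29)–(-0.974643, 1.68811, 0.29)  len=1.0808
  (v7,v12,v8) [++-] → (-0.598476, 1.0716, 0.29)–(0.6187, 1.0716, 0.29)  len=1.2172
  (v8,v12,v13) [-+-] → (-0.598476, 1.0716, 0.29)–(-0.6187, 1.0716, 0.29)  len=0.0202
  (v10,v15,v11) [--+] → (-1.40887, 0.936012, 0.29)–(-0.974643, 1.68811, 0.29)  len=0.8684
  (v11,v15,v16) [+-+] → (-1.40887, 0.936012, 0.29)–(-1.94929, 0, 0.29)  len=1.0808
  (v12,v17,v13) [++-] → (-1.22729, 0.0175145, 0.29)–(-0.6187, 1.0716, 0.29)  len=1.2172
  (v13,v17,v18) [-+-] → (-1.22729, 0.0175145, 0.29)–(-1.2374, 0, 0.29)  len=0.0202
  (v15,v20,v16) [--+] → (-1.51506, -0.752097, 0.29)–(-1.94929, 0, 0.29)  len=0.8684
  (v16,v20,v21) [+-+] → (-1.51506, -0.752097, 0.29)–(-0.974643, -1.68811, 0.29)  len=1.0808
  (v17,v22,v18) [++-] → (-0.628812, -1.05409, 0.29)–(-1.2374, 0, 0.29)  len=1.2172
  (v18,v22,v23) [-+-] → (-0.628812, -1.05409, 0.29)–(-0.6187, -1.0716, 0.29)  len=0.0202
  (v20,v25,v21) [--+] → (-0.10619, -1.68811, 0.29)–(-0.974643, -1.68811, 0.29)  len=0.8685
  (v21,v25,v26) [+-+] → (-0.10619, -1.68811, 0.29)–(0.974643, -1.68811, 0.29)  len=1.0808
  (v22,v27,v23) [++-] → (0.598476, -1.0716, 0.29)–(-0.6187, -1.0716, 0.29)  len=1.2172
  (v23,v27,v28) [-+-] → (0.598476, -1.0716, 0.29)–(0.6187, -1.0716, 0.29)  len=0.0202
  (v25,v0,v26) [--+] → (1.40887, -0.936012, 0.29)–(0.974643, -1.68811, 0.29)  len=0.8684
  (v26,v0,v1) [+-+] → (1.40887, -0.936012, 0.29)–(1.94929, 0, 0.29)  len=1.0808
  (v27,v2,v28) [++-] → (1.22729, -0.0175145, 0.29)–(0.6187, -1.0716, 0.29)  len=1.2172
  (v28,v2,v3) [-+-] → (1.22729, -0.0175145, 0.29)–(1.2374, 0, 0.29)  len=0.0202

Chained into 2 loop(s):
  loop 1: 12 segments, perimeter = 11.6956
  loop 2: 12 segments, perimeter = 7.4243
Total perimeter = 19.120


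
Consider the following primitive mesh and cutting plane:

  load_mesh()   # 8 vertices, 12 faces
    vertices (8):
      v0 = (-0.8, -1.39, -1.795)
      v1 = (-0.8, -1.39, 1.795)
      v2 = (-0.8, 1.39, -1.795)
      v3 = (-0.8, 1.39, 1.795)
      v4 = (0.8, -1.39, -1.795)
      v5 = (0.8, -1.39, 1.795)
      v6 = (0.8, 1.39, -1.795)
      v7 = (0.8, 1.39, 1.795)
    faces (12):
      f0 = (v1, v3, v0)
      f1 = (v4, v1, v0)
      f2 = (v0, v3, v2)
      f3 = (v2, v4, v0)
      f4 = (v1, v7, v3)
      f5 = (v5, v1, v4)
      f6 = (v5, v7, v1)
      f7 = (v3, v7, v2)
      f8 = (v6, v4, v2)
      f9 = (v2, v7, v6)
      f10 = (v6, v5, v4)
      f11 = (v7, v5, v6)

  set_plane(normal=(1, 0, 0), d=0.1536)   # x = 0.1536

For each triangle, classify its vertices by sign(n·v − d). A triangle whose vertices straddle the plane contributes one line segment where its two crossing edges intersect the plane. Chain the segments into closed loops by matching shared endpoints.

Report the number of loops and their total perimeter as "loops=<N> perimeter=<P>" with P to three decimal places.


loops=1 perimeter=12.740

Straddling triangles (8 of 12):
  (v4,v1,v0) [+--] → (0.1536, -1.39, -0.34464)–(0.1536, -1.39, -1.795)  len=1.4504
  (v2,v4,v0) [-+-] → (0.1536, -0.26688, -1.795)–(0.1536, -1.39, -1.795)  len=1.1231
  (v1,v7,v3) [-+-] → (0.1536, 0.26688, 1.795)–(0.1536, 1.39, 1.795)  len=1.1231
  (v5,v1,v4) [+-+] → (0.1536, -1.39, 1.795)–(0.1536, -1.39, -0.34464)  len=2.1396
  (v5,v7,v1) [++-] → (0.1536, 0.26688, 1.795)–(0.1536, -1.39, 1.795)  len=1.6569
  (v3,v7,v2) [-+-] → (0.1536, 1.39, 1.795)–(0.1536, 1.39, 0.34464)  len=1.4504
  (v6,v4,v2) [++-] → (0.1536, -0.26688, -1.795)–(0.1536, 1.39, -1.795)  len=1.6569
  (v2,v7,v6) [-++] → (0.1536, 1.39, 0.34464)–(0.1536, 1.39, -1.795)  len=2.1396

Chained into 1 loop(s):
  loop 1: 8 segments, perimeter = 12.7400
Total perimeter = 12.740


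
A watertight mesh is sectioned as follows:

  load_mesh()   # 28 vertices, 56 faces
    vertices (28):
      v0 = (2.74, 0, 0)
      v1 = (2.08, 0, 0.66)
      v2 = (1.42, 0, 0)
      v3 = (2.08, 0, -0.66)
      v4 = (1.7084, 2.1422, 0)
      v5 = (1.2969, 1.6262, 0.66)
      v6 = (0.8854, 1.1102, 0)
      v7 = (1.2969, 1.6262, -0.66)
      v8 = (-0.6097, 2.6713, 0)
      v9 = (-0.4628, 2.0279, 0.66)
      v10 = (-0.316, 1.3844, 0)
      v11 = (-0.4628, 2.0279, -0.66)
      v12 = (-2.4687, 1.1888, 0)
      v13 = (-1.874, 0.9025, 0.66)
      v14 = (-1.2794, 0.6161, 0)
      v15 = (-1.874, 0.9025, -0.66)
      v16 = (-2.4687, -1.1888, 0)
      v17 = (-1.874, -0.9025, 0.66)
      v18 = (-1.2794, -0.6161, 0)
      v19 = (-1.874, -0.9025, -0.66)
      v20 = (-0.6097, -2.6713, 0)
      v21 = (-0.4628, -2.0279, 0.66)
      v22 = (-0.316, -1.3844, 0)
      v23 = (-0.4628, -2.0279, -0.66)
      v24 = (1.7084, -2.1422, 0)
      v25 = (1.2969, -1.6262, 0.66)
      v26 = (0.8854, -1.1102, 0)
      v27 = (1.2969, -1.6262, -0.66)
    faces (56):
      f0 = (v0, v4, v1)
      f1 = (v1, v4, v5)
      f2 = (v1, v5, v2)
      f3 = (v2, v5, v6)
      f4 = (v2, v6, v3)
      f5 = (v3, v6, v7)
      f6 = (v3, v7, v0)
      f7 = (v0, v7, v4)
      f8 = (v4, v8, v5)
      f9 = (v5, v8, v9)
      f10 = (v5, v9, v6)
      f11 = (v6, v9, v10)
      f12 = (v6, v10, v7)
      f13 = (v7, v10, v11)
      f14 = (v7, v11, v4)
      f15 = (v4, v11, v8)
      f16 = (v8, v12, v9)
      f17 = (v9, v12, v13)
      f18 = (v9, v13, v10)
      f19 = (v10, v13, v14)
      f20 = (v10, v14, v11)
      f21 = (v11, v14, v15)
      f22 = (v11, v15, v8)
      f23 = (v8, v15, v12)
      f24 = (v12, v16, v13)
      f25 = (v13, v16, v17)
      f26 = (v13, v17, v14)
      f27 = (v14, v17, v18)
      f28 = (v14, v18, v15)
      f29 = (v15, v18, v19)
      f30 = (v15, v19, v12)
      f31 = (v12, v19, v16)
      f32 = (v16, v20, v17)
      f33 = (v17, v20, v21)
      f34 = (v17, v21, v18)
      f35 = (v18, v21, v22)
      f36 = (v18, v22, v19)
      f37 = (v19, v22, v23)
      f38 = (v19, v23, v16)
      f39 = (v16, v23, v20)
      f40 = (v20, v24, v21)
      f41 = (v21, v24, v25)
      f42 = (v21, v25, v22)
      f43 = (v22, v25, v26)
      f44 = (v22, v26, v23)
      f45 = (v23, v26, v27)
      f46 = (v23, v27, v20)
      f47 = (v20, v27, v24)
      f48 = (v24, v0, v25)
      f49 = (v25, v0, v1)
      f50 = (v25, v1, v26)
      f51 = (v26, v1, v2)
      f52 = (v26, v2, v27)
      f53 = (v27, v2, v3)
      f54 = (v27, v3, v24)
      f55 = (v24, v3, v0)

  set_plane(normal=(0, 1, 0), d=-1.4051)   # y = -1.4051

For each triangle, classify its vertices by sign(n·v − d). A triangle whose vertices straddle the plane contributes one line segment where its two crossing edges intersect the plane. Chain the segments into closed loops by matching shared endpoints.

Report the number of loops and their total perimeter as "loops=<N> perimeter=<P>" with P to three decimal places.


loops=1 perimeter=10.200

Straddling triangles (18 of 56):
  (v16,v20,v17) [+-+] → (-2.19747, -1.4051, 0)–(-1.51475, -1.4051, 0.472463)  len=0.8303
  (v17,v20,v21) [+--] → (-1.51475, -1.4051, 0.472463)–(-1.24376, -1.4051, 0.66)  len=0.3296
  (v17,v21,v18) [+-+] → (-1.24376, -1.4051, 0.66)–(-0.823034, -1.4051, 0.368848)  len=0.5116
  (v18,v21,v22) [+-+] → (-0.823034, -1.4051, 0.368848)–(-0.320722, -1.4051, 0.0212308)  len=0.6109
  (v19,v22,v23) [++-] → (-0.320722, -1.4051, -0.0212308)–(-1.24376, -1.4051, -0.66)  len=1.1225
  (v19,v23,v16) [+-+] → (-1.24376, -1.4051, -0.66)–(-1.95163, -1.4051, -0.170132)  len=0.8608
  (v16,v23,v20) [+--] → (-1.95163, -1.4051, -0.170132)–(-2.19747, -1.4051, 0)  len=0.2990
  (v21,v25,v22) [--+] → (-0.177923, -1.4051, 0.0565012)–(-0.320722, -1.4051, 0.0212308)  len=0.1471
  (v22,v25,v26) [+-+] → (-0.177923, -1.4051, 0.0565012)–(1.12058, -1.4051, 0.377198)  len=1.3375
  (v22,v26,v23) [++-] → (0.45216, -1.4051, -0.212089)–(-0.320722, -1.4051, -0.0212308)  len=0.7961
  (v23,v26,v27) [-+-] → (0.45216, -1.4051, -0.212089)–(1.12058, -1.4051, -0.377198)  len=0.6885
  (v24,v0,v25) [-+-] → (2.06336, -1.4051, 0)–(1.49311, -1.4051, 0.570266)  len=0.8065
  (v25,v0,v1) [-++] → (1.49311, -1.4051, 0.570266)–(1.40337, -1.4051, 0.66)  len=0.1269
  (v25,v1,v26) [-++] → (1.40337, -1.4051, 0.66)–(1.12058, -1.4051, 0.377198)  len=0.3999
  (v26,v2,v27) [++-] → (1.31364, -1.4051, -0.570266)–(1.12058, -1.4051, -0.377198)  len=0.2730
  (v27,v2,v3) [-++] → (1.31364, -1.4051, -0.570266)–(1.40337, -1.4051, -0.66)  len=0.1269
  (v27,v3,v24) [-+-] → (1.40337, -1.4051, -0.66)–(1.83626, -1.4051, -0.227096)  len=0.6122
  (v24,v3,v0) [-++] → (1.83626, -1.4051, -0.227096)–(2.06336, -1.4051, 0)  len=0.3212

Chained into 1 loop(s):
  loop 1: 18 segments, perimeter = 10.2005
Total perimeter = 10.200


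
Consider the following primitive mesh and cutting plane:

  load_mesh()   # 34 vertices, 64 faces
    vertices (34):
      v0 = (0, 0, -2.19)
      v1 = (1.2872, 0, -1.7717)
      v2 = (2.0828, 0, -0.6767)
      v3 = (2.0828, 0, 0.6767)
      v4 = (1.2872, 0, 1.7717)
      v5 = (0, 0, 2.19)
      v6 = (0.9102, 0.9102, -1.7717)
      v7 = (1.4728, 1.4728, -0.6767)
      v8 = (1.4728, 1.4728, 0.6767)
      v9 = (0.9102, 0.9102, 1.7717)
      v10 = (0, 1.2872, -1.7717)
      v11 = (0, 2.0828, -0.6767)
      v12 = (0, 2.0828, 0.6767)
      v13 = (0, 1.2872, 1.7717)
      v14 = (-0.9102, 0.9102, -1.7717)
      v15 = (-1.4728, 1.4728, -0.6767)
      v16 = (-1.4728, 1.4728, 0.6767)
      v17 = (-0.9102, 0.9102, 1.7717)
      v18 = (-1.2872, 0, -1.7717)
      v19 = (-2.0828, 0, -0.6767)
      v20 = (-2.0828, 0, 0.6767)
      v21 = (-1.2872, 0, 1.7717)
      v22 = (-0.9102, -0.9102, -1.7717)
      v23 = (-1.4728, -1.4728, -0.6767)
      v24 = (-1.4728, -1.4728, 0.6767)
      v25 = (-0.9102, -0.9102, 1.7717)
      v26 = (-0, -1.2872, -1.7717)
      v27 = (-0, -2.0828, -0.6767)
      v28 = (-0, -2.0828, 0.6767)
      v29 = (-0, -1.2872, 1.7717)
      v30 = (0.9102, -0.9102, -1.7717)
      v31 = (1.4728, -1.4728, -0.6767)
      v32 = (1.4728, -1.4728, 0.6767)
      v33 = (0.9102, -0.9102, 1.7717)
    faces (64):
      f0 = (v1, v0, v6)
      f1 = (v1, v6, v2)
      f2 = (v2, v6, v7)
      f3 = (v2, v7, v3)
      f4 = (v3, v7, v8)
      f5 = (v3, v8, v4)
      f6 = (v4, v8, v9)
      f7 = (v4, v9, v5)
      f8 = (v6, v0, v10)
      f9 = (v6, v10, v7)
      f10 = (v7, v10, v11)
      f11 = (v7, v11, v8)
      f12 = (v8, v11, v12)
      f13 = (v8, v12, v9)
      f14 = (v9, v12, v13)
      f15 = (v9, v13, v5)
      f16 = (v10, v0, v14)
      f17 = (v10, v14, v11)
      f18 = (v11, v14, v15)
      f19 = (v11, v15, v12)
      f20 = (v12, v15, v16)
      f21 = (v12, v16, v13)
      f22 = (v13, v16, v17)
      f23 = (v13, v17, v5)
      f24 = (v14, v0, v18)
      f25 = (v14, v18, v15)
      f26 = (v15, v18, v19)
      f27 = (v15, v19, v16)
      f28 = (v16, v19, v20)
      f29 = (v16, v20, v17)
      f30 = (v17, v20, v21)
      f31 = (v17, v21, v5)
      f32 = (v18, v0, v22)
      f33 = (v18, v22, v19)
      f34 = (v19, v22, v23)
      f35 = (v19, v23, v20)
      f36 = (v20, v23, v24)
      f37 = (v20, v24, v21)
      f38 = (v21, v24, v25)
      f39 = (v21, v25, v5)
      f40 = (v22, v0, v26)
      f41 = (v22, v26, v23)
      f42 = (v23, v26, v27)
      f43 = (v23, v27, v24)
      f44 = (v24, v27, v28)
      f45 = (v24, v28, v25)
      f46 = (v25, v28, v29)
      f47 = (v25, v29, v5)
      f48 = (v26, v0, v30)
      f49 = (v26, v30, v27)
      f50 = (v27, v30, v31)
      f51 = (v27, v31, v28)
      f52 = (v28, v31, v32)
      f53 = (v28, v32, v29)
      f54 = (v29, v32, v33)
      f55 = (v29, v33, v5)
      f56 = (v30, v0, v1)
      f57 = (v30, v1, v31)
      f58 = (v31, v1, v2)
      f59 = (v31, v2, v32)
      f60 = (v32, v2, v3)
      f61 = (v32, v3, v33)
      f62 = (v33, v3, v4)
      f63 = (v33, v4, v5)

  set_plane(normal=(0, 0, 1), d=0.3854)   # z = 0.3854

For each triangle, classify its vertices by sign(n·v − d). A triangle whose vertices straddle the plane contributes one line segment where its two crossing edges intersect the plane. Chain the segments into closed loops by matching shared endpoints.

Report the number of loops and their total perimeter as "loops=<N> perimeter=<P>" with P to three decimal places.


Straddling triangles (16 of 64):
  (v2,v7,v3) [--+] → (1.95151, 0.316999, 0.3854)–(2.0828, 0, 0.3854)  len=0.3431
  (v3,v7,v8) [+-+] → (1.95151, 0.316999, 0.3854)–(1.4728, 1.4728, 0.3854)  len=1.2510
  (v7,v11,v8) [--+] → (1.1558, 1.60409, 0.3854)–(1.4728, 1.4728, 0.3854)  len=0.3431
  (v8,v11,v12) [+-+] → (1.1558, 1.60409, 0.3854)–(0, 2.0828, 0.3854)  len=1.2510
  (v11,v15,v12) [--+] → (-0.316999, 1.95151, 0.3854)–(0, 2.0828, 0.3854)  len=0.3431
  (v12,v15,v16) [+-+] → (-0.316999, 1.95151, 0.3854)–(-1.4728, 1.4728, 0.3854)  len=1.2510
  (v15,v19,v16) [--+] → (-1.60409, 1.1558, 0.3854)–(-1.4728, 1.4728, 0.3854)  len=0.3431
  (v16,v19,v20) [+-+] → (-1.60409, 1.1558, 0.3854)–(-2.0828, 0, 0.3854)  len=1.2510
  (v19,v23,v20) [--+] → (-1.95151, -0.316999, 0.3854)–(-2.0828, 0, 0.3854)  len=0.3431
  (v20,v23,v24) [+-+] → (-1.95151, -0.316999, 0.3854)–(-1.4728, -1.4728, 0.3854)  len=1.2510
  (v23,v27,v24) [--+] → (-1.1558, -1.60409, 0.3854)–(-1.4728, -1.4728, 0.3854)  len=0.3431
  (v24,v27,v28) [+-+] → (-1.1558, -1.60409, 0.3854)–(0, -2.0828, 0.3854)  len=1.2510
  (v27,v31,v28) [--+] → (0.316999, -1.95151, 0.3854)–(0, -2.0828, 0.3854)  len=0.3431
  (v28,v31,v32) [+-+] → (0.316999, -1.95151, 0.3854)–(1.4728, -1.4728, 0.3854)  len=1.2510
  (v31,v2,v32) [--+] → (1.60409, -1.1558, 0.3854)–(1.4728, -1.4728, 0.3854)  len=0.3431
  (v32,v2,v3) [+-+] → (1.60409, -1.1558, 0.3854)–(2.0828, 0, 0.3854)  len=1.2510

Chained into 1 loop(s):
  loop 1: 16 segments, perimeter = 12.7530
Total perimeter = 12.753

loops=1 perimeter=12.753


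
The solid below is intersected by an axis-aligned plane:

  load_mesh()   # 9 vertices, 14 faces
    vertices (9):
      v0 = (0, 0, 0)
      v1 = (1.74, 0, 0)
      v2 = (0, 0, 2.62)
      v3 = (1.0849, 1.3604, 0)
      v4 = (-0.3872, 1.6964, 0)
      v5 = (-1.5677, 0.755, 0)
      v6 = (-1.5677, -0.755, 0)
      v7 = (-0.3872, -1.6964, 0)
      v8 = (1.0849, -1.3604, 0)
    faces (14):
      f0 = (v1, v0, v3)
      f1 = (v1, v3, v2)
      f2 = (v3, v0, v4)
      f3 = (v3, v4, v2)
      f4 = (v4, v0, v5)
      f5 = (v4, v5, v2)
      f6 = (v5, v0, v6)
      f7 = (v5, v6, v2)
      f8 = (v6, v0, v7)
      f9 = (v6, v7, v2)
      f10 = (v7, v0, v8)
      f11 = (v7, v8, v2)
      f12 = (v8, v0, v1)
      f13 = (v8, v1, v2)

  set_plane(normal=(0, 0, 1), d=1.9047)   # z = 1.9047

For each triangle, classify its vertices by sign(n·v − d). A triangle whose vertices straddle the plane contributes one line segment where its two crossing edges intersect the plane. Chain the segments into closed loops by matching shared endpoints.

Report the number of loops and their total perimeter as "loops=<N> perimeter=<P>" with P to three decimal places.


loops=1 perimeter=2.886

Straddling triangles (7 of 14):
  (v1,v3,v2) [--+] → (0.296194, 0.37141, 1.9047)–(0.475047, 0, 1.9047)  len=0.4122
  (v3,v4,v2) [--+] → (-0.105712, 0.463143, 1.9047)–(0.296194, 0.37141, 1.9047)  len=0.4122
  (v4,v5,v2) [--+] → (-0.428006, 0.206127, 1.9047)–(-0.105712, 0.463143, 1.9047)  len=0.4122
  (v5,v6,v2) [--+] → (-0.428006, -0.206127, 1.9047)–(-0.428006, 0.206127, 1.9047)  len=0.4123
  (v6,v7,v2) [--+] → (-0.105712, -0.463143, 1.9047)–(-0.428006, -0.206127, 1.9047)  len=0.4122
  (v7,v8,v2) [--+] → (0.296194, -0.37141, 1.9047)–(-0.105712, -0.463143, 1.9047)  len=0.4122
  (v8,v1,v2) [--+] → (0.475047, 0, 1.9047)–(0.296194, -0.37141, 1.9047)  len=0.4122

Chained into 1 loop(s):
  loop 1: 7 segments, perimeter = 2.8857
Total perimeter = 2.886


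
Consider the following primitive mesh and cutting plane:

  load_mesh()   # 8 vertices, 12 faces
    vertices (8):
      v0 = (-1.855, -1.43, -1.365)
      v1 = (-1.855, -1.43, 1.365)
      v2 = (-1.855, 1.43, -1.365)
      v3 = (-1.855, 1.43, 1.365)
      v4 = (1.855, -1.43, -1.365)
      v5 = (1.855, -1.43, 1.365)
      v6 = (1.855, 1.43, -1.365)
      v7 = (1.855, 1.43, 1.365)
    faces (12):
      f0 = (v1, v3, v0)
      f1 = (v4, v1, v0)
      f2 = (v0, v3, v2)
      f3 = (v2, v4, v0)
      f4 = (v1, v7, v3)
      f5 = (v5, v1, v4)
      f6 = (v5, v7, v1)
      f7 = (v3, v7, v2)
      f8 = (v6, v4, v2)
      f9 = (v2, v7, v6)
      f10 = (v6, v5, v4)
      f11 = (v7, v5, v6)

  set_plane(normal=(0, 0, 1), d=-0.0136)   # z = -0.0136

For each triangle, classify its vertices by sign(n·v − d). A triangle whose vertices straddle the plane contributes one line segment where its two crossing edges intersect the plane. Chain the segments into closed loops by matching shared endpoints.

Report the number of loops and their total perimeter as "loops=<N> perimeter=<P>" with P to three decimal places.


Straddling triangles (8 of 12):
  (v1,v3,v0) [++-] → (-1.855, -0.0142476, -0.0136)–(-1.855, -1.43, -0.0136)  len=1.4158
  (v4,v1,v0) [-+-] → (0.0184821, -1.43, -0.0136)–(-1.855, -1.43, -0.0136)  len=1.8735
  (v0,v3,v2) [-+-] → (-1.855, -0.0142476, -0.0136)–(-1.855, 1.43, -0.0136)  len=1.4442
  (v5,v1,v4) [++-] → (0.0184821, -1.43, -0.0136)–(1.855, -1.43, -0.0136)  len=1.8365
  (v3,v7,v2) [++-] → (-0.0184821, 1.43, -0.0136)–(-1.855, 1.43, -0.0136)  len=1.8365
  (v2,v7,v6) [-+-] → (-0.0184821, 1.43, -0.0136)–(1.855, 1.43, -0.0136)  len=1.8735
  (v6,v5,v4) [-+-] → (1.855, 0.0142476, -0.0136)–(1.855, -1.43, -0.0136)  len=1.4442
  (v7,v5,v6) [++-] → (1.855, 0.0142476, -0.0136)–(1.855, 1.43, -0.0136)  len=1.4158

Chained into 1 loop(s):
  loop 1: 8 segments, perimeter = 13.1400
Total perimeter = 13.140

loops=1 perimeter=13.140
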